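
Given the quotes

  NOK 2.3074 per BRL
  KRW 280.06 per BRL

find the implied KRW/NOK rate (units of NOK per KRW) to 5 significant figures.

KRW/NOK = 0.0082389

1 KRW ÷ 280.06 = 0.00357066 BRL
0.00357066 BRL × 2.3074 = 0.00823895 NOK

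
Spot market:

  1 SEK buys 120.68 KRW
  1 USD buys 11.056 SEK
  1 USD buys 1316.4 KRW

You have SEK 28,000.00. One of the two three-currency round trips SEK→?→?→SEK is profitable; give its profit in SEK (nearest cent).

Profitable loop is SEK → KRW → USD → SEK:
SEK 28,000.00 × 120.68 = KRW 3,379,040
KRW 3,379,040 ÷ 1316.4 = USD 2,566.88
USD 2,566.88 × 11.056 = SEK 28,379.42
Profit = SEK 28,379.42 − SEK 28,000.00

Profit: SEK 379.42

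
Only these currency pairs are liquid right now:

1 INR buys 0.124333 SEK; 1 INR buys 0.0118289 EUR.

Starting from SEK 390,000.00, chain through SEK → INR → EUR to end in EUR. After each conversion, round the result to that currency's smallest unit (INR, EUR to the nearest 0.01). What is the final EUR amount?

SEK 390,000.00 ÷ 0.124333 = INR 3,136,737.63
INR 3,136,737.63 × 0.0118289 = EUR 37,104.16

EUR 37,104.16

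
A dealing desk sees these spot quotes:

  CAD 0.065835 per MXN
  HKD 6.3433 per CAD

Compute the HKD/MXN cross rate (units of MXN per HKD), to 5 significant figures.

1 HKD ÷ 6.3433 = 0.157647 CAD
0.157647 CAD ÷ 0.065835 = 2.39457 MXN

HKD/MXN = 2.3946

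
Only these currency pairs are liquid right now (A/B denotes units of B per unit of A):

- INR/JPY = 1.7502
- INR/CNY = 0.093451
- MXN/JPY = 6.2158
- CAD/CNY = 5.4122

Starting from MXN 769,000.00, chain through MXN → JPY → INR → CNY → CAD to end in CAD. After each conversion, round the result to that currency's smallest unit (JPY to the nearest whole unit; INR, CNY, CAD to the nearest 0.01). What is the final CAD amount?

CAD 47,156.96

MXN 769,000.00 × 6.2158 = JPY 4,779,950
JPY 4,779,950 ÷ 1.7502 = INR 2,731,087.88
INR 2,731,087.88 × 0.093451 = CNY 255,222.89
CNY 255,222.89 ÷ 5.4122 = CAD 47,156.96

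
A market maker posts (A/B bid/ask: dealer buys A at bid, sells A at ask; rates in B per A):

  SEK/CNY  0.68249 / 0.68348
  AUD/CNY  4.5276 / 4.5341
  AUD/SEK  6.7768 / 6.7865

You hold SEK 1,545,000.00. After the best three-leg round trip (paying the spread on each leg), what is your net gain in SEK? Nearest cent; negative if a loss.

Net profit: SEK 31,007.76

Best loop SEK → CNY → AUD → SEK:
SEK 1,545,000.00 × 0.68249 (sell SEK at bid) = CNY 1,054,447.05
CNY 1,054,447.05 ÷ 4.5341 (buy AUD at ask) = AUD 232,559.28
AUD 232,559.28 × 6.7768 (sell AUD at bid) = SEK 1,576,007.76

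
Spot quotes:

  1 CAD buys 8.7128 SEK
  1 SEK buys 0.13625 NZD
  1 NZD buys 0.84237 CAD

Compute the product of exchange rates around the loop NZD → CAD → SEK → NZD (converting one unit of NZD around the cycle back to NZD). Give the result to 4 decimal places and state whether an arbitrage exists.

1.0000 (no arbitrage)

Around NZD → CAD → SEK → NZD: 1 × 0.84237 × 8.7128 × 0.13625 = 0.999993
Product ≈ 1 (deviation 0.001%, within rounding noise).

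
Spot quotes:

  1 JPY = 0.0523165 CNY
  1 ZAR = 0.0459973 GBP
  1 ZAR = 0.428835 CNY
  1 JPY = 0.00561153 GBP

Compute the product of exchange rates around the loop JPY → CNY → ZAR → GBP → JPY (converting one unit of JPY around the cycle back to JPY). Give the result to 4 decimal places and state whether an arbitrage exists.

Around JPY → CNY → ZAR → GBP → JPY: 1 × 0.0523165 ÷ 0.428835 × 0.0459973 ÷ 0.00561153 = 0.999999
Product ≈ 1 (deviation 0.000%, within rounding noise).

1.0000 (no arbitrage)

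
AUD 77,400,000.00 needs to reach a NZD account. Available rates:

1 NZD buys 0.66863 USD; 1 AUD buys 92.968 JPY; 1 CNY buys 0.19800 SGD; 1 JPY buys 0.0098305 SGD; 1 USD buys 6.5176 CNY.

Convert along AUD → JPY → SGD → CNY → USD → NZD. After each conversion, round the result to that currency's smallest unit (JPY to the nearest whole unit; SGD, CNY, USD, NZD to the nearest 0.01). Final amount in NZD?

AUD 77,400,000.00 × 92.968 = JPY 7,195,723,200
JPY 7,195,723,200 × 0.0098305 = SGD 70,737,556.92
SGD 70,737,556.92 ÷ 0.19800 = CNY 357,260,388.48
CNY 357,260,388.48 ÷ 6.5176 = USD 54,814,715.31
USD 54,814,715.31 ÷ 0.66863 = NZD 81,980,639.98

NZD 81,980,639.98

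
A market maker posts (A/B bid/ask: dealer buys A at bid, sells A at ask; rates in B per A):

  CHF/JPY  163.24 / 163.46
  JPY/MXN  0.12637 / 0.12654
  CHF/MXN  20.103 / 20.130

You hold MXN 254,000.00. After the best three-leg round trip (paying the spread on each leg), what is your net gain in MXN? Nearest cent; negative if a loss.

Net profit: MXN 6,291.82

Best loop MXN → CHF → JPY → MXN:
MXN 254,000.00 ÷ 20.130 (buy CHF at ask) = CHF 12,617.98
CHF 12,617.98 × 163.24 (sell CHF at bid) = JPY 2,059,760
JPY 2,059,760 × 0.12637 (sell JPY at bid) = MXN 260,291.82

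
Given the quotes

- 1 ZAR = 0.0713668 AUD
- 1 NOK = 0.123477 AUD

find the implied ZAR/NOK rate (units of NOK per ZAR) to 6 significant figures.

1 ZAR × 0.0713668 = 0.0713668 AUD
0.0713668 AUD ÷ 0.123477 = 0.577976 NOK

ZAR/NOK = 0.577976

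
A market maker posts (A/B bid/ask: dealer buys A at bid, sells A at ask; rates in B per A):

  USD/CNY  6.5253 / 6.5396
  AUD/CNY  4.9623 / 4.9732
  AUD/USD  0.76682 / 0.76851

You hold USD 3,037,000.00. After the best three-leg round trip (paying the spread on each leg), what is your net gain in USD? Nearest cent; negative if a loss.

Net profit: USD 18,644.19

Best loop USD → CNY → AUD → USD:
USD 3,037,000.00 × 6.5253 (sell USD at bid) = CNY 19,817,336.10
CNY 19,817,336.10 ÷ 4.9732 (buy AUD at ask) = AUD 3,984,825.89
AUD 3,984,825.89 × 0.76682 (sell AUD at bid) = USD 3,055,644.19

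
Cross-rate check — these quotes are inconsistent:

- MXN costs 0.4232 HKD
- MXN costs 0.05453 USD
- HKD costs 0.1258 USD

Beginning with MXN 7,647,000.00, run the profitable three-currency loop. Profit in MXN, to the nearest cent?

Profit: MXN 185,497.91

Profitable loop is MXN → USD → HKD → MXN:
MXN 7,647,000.00 × 0.05453 = USD 416,990.91
USD 416,990.91 ÷ 0.1258 = HKD 3,314,713.12
HKD 3,314,713.12 ÷ 0.4232 = MXN 7,832,497.91
Profit = MXN 7,832,497.91 − MXN 7,647,000.00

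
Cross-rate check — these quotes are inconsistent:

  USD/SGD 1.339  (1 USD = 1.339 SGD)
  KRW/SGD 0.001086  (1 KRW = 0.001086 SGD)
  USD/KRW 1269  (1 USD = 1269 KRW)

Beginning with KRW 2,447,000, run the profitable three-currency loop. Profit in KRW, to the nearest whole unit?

Profit: KRW 71,517

Profitable loop is KRW → SGD → USD → KRW:
KRW 2,447,000 × 0.001086 = SGD 2,657.44
SGD 2,657.44 ÷ 1.339 = USD 1,984.65
USD 1,984.65 × 1269 = KRW 2,518,517
Profit = KRW 2,518,517 − KRW 2,447,000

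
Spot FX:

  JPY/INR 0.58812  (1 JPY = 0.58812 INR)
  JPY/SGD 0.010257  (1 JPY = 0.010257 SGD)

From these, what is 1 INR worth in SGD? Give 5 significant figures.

1 INR ÷ 0.58812 = 1.70033 JPY
1.70033 JPY × 0.010257 = 0.0174403 SGD

INR/SGD = 0.017440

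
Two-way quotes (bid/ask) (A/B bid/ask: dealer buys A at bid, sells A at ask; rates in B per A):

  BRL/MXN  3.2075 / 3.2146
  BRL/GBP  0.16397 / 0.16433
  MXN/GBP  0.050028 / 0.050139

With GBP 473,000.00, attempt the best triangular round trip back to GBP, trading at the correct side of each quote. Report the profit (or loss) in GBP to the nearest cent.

Net profit: GBP 8,197.02

Best loop GBP → MXN → BRL → GBP:
GBP 473,000.00 ÷ 0.050139 (buy MXN at ask) = MXN 9,433,774.11
MXN 9,433,774.11 ÷ 3.2146 (buy BRL at ask) = BRL 2,934,665.00
BRL 2,934,665.00 × 0.16397 (sell BRL at bid) = GBP 481,197.02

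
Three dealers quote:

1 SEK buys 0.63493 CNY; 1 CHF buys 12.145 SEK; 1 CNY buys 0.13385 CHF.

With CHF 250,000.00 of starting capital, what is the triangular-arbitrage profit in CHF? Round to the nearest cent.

Profitable loop is CHF → SEK → CNY → CHF:
CHF 250,000.00 × 12.145 = SEK 3,036,250.00
SEK 3,036,250.00 × 0.63493 = CNY 1,927,806.21
CNY 1,927,806.21 × 0.13385 = CHF 258,036.86
Profit = CHF 258,036.86 − CHF 250,000.00

Profit: CHF 8,036.86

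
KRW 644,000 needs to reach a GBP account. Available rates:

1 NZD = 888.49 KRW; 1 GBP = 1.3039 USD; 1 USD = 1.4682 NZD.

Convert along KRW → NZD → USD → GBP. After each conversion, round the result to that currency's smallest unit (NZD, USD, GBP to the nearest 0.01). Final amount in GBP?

KRW 644,000 ÷ 888.49 = NZD 724.83
NZD 724.83 ÷ 1.4682 = USD 493.69
USD 493.69 ÷ 1.3039 = GBP 378.63

GBP 378.63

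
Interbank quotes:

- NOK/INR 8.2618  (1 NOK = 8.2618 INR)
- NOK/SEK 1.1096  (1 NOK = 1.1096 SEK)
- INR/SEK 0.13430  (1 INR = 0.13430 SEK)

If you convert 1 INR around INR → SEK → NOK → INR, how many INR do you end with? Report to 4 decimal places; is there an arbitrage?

1.0000 (no arbitrage)

Around INR → SEK → NOK → INR: 1 × 0.13430 ÷ 1.1096 × 8.2618 = 0.999964
Product ≈ 1 (deviation 0.004%, within rounding noise).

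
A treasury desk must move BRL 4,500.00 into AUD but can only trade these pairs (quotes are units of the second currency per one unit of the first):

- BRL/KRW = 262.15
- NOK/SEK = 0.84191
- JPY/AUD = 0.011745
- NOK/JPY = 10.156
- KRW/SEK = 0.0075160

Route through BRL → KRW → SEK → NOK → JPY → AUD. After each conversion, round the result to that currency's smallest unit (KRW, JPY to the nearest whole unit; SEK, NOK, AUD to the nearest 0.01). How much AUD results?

BRL 4,500.00 × 262.15 = KRW 1,179,675
KRW 1,179,675 × 0.0075160 = SEK 8,866.44
SEK 8,866.44 ÷ 0.84191 = NOK 10,531.34
NOK 10,531.34 × 10.156 = JPY 106,956
JPY 106,956 × 0.011745 = AUD 1,256.20

AUD 1,256.20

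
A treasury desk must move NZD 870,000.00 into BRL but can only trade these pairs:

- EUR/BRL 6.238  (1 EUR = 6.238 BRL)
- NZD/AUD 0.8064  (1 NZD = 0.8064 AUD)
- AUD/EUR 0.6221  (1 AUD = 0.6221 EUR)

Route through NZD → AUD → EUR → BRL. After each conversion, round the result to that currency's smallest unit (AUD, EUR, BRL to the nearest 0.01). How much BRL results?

BRL 2,722,546.72

NZD 870,000.00 × 0.8064 = AUD 701,568.00
AUD 701,568.00 × 0.6221 = EUR 436,445.45
EUR 436,445.45 × 6.238 = BRL 2,722,546.72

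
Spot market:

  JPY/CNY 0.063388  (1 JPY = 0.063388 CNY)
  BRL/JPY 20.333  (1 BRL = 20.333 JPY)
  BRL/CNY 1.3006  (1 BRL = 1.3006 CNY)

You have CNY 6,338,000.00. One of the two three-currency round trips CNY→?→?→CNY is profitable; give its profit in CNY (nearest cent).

Profit: CNY 57,691.02

Profitable loop is CNY → JPY → BRL → CNY:
CNY 6,338,000.00 ÷ 0.063388 = JPY 99,987,379
JPY 99,987,379 ÷ 20.333 = BRL 4,917,492.71
BRL 4,917,492.71 × 1.3006 = CNY 6,395,691.02
Profit = CNY 6,395,691.02 − CNY 6,338,000.00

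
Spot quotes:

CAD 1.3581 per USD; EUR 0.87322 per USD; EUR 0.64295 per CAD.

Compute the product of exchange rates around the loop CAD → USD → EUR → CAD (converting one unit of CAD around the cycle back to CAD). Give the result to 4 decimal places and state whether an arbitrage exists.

Around CAD → USD → EUR → CAD: 1 ÷ 1.3581 × 0.87322 ÷ 0.64295 = 1.000034
Product ≈ 1 (deviation 0.003%, within rounding noise).

1.0000 (no arbitrage)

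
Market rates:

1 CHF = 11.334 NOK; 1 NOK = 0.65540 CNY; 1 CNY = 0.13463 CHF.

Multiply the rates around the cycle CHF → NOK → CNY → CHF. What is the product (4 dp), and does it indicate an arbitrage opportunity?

Around CHF → NOK → CNY → CHF: 1 × 11.334 × 0.65540 × 0.13463 = 1.000073
Product ≈ 1 (deviation 0.007%, within rounding noise).

1.0001 (no arbitrage)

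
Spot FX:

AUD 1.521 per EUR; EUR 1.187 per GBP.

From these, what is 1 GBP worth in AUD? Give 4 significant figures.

1 GBP × 1.187 = 1.187 EUR
1.187 EUR × 1.521 = 1.80543 AUD

GBP/AUD = 1.805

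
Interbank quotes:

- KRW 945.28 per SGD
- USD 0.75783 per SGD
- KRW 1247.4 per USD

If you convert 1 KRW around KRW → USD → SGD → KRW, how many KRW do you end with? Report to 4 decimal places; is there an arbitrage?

1.0000 (no arbitrage)

Around KRW → USD → SGD → KRW: 1 ÷ 1247.4 ÷ 0.75783 × 945.28 = 0.999961
Product ≈ 1 (deviation 0.004%, within rounding noise).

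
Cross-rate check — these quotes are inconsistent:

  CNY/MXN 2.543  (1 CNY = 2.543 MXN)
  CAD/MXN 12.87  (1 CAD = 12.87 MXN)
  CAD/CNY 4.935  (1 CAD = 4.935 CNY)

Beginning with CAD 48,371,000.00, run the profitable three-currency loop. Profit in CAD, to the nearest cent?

Profit: CAD 1,234,530.17

Profitable loop is CAD → MXN → CNY → CAD:
CAD 48,371,000.00 × 12.87 = MXN 622,534,770.00
MXN 622,534,770.00 ÷ 2.543 = CNY 244,803,291.39
CNY 244,803,291.39 ÷ 4.935 = CAD 49,605,530.17
Profit = CAD 49,605,530.17 − CAD 48,371,000.00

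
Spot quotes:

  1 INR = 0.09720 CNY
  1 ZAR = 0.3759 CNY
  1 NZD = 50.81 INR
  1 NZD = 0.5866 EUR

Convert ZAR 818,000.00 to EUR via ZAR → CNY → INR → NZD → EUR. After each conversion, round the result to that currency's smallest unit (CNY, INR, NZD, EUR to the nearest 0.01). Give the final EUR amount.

EUR 36,521.80

ZAR 818,000.00 × 0.3759 = CNY 307,486.20
CNY 307,486.20 ÷ 0.09720 = INR 3,163,438.27
INR 3,163,438.27 ÷ 50.81 = NZD 62,260.15
NZD 62,260.15 × 0.5866 = EUR 36,521.80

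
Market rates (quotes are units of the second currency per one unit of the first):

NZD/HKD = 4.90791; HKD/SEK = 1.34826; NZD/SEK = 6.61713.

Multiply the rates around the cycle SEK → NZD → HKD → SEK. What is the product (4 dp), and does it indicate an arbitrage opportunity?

1.0000 (no arbitrage)

Around SEK → NZD → HKD → SEK: 1 ÷ 6.61713 × 4.90791 × 1.34826 = 1.000001
Product ≈ 1 (deviation 0.000%, within rounding noise).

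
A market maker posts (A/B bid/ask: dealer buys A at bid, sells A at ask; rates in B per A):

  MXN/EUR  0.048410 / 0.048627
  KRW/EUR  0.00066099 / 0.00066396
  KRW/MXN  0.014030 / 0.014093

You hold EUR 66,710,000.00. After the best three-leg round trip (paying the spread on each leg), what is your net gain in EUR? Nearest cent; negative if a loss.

Best loop EUR → KRW → MXN → EUR:
EUR 66,710,000.00 ÷ 0.00066396 (buy KRW at ask) = KRW 100,472,920,055
KRW 100,472,920,055 × 0.014030 (sell KRW at bid) = MXN 1,409,635,068.38
MXN 1,409,635,068.38 × 0.048410 (sell MXN at bid) = EUR 68,240,433.66

Net profit: EUR 1,530,433.66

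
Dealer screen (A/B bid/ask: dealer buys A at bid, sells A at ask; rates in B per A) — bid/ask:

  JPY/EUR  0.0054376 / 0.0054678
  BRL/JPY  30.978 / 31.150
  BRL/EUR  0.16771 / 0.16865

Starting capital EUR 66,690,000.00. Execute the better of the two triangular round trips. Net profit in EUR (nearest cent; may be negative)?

Net result: EUR -80,679.36 (no profitable arbitrage after spreads)

Best loop EUR → BRL → JPY → EUR:
EUR 66,690,000.00 ÷ 0.16865 (buy BRL at ask) = BRL 395,434,331.46
BRL 395,434,331.46 × 30.978 (sell BRL at bid) = JPY 12,249,764,720
JPY 12,249,764,720 × 0.0054376 (sell JPY at bid) = EUR 66,609,320.64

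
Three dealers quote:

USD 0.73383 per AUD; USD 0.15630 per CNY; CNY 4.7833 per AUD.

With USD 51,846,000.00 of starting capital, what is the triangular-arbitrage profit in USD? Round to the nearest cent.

Profit: USD 974,972.29

Profitable loop is USD → AUD → CNY → USD:
USD 51,846,000.00 ÷ 0.73383 = AUD 70,651,240.75
AUD 70,651,240.75 × 4.7833 = CNY 337,946,079.88
CNY 337,946,079.88 × 0.15630 = USD 52,820,972.29
Profit = USD 52,820,972.29 − USD 51,846,000.00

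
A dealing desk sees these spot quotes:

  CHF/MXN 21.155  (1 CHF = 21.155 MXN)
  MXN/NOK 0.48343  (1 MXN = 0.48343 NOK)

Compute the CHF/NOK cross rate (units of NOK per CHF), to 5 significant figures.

CHF/NOK = 10.227

1 CHF × 21.155 = 21.155 MXN
21.155 MXN × 0.48343 = 10.227 NOK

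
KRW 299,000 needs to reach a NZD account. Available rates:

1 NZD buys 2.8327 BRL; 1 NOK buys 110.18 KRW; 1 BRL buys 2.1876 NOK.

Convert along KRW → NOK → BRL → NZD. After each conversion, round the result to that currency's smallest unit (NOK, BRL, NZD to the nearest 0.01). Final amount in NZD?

NZD 437.92

KRW 299,000 ÷ 110.18 = NOK 2,713.74
NOK 2,713.74 ÷ 2.1876 = BRL 1,240.51
BRL 1,240.51 ÷ 2.8327 = NZD 437.92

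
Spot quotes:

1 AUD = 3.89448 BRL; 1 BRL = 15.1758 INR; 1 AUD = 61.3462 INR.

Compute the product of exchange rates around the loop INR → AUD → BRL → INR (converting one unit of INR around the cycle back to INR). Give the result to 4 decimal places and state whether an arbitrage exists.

0.9634 (arbitrage exists)

Around INR → AUD → BRL → INR: 1 ÷ 61.3462 × 3.89448 × 15.1758 = 0.963415
Product < 1; profitable direction is INR → BRL → AUD → INR.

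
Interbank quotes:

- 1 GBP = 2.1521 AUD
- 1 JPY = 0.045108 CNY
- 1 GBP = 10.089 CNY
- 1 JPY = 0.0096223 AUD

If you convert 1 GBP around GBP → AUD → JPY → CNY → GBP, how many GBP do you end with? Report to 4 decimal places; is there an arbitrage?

1.0000 (no arbitrage)

Around GBP → AUD → JPY → CNY → GBP: 1 × 2.1521 ÷ 0.0096223 × 0.045108 ÷ 10.089 = 0.999975
Product ≈ 1 (deviation 0.003%, within rounding noise).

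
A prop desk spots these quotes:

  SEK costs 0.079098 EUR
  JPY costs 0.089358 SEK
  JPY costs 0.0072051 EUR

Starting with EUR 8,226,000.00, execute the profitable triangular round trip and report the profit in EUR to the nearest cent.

Profitable loop is EUR → SEK → JPY → EUR:
EUR 8,226,000.00 ÷ 0.079098 = SEK 103,997,572.63
SEK 103,997,572.63 ÷ 0.089358 = JPY 1,163,830,576
JPY 1,163,830,576 × 0.0072051 = EUR 8,385,515.68
Profit = EUR 8,385,515.68 − EUR 8,226,000.00

Profit: EUR 159,515.68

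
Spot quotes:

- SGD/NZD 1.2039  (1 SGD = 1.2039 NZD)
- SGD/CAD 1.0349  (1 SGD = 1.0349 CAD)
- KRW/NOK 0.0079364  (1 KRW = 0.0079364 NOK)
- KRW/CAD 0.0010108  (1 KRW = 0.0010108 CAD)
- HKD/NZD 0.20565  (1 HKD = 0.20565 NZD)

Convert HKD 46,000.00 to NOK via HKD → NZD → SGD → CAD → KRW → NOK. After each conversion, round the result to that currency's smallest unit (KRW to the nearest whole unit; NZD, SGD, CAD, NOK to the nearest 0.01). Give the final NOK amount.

NOK 63,848.76

HKD 46,000.00 × 0.20565 = NZD 9,459.90
NZD 9,459.90 ÷ 1.2039 = SGD 7,857.71
SGD 7,857.71 × 1.0349 = CAD 8,131.94
CAD 8,131.94 ÷ 0.0010108 = KRW 8,045,053
KRW 8,045,053 × 0.0079364 = NOK 63,848.76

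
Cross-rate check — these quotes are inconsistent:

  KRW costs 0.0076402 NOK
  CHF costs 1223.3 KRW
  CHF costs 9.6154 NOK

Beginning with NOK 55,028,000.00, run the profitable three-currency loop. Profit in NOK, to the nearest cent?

Profit: NOK 1,584,636.53

Profitable loop is NOK → KRW → CHF → NOK:
NOK 55,028,000.00 ÷ 0.0076402 = KRW 7,202,429,256
KRW 7,202,429,256 ÷ 1223.3 = CHF 5,887,704.78
CHF 5,887,704.78 × 9.6154 = NOK 56,612,636.53
Profit = NOK 56,612,636.53 − NOK 55,028,000.00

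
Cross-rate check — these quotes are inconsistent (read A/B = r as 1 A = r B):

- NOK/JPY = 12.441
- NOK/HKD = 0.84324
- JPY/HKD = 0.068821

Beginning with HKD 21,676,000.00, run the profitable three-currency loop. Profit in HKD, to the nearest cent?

Profit: HKD 333,197.71

Profitable loop is HKD → NOK → JPY → HKD:
HKD 21,676,000.00 ÷ 0.84324 = NOK 25,705,611.69
NOK 25,705,611.69 × 12.441 = JPY 319,803,515
JPY 319,803,515 × 0.068821 = HKD 22,009,197.71
Profit = HKD 22,009,197.71 − HKD 21,676,000.00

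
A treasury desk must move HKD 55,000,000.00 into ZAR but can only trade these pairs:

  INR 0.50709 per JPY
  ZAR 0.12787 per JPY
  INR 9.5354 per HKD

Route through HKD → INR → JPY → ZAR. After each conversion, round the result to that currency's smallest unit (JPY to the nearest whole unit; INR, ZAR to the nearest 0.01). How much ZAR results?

ZAR 132,246,815.94

HKD 55,000,000.00 × 9.5354 = INR 524,447,000.00
INR 524,447,000.00 ÷ 0.50709 = JPY 1,034,228,638
JPY 1,034,228,638 × 0.12787 = ZAR 132,246,815.94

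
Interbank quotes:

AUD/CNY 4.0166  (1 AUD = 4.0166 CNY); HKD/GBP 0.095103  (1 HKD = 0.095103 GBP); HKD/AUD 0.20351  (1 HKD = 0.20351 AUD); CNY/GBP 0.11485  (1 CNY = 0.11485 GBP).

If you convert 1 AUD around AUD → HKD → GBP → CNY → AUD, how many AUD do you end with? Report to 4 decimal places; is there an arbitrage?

1.0130 (arbitrage exists)

Around AUD → HKD → GBP → CNY → AUD: 1 ÷ 0.20351 × 0.095103 ÷ 0.11485 ÷ 4.0166 = 1.013022
Product > 1; profitable direction is AUD → HKD → GBP → CNY → AUD.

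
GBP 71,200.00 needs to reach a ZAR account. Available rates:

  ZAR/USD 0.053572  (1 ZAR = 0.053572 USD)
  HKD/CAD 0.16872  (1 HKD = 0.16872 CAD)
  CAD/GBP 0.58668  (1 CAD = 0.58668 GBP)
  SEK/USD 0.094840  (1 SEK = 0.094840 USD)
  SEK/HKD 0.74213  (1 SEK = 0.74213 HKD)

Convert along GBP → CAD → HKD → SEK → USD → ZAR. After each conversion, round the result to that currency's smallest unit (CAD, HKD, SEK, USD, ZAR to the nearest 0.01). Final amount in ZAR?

GBP 71,200.00 ÷ 0.58668 = CAD 121,360.88
CAD 121,360.88 ÷ 0.16872 = HKD 719,303.46
HKD 719,303.46 ÷ 0.74213 = SEK 969,241.86
SEK 969,241.86 × 0.094840 = USD 91,922.90
USD 91,922.90 ÷ 0.053572 = ZAR 1,715,875.83

ZAR 1,715,875.83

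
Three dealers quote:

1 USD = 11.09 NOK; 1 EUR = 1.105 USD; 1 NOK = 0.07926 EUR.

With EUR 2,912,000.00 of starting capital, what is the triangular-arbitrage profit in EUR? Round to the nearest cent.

Profit: EUR 86,081.80

Profitable loop is EUR → NOK → USD → EUR:
EUR 2,912,000.00 ÷ 0.07926 = NOK 36,739,843.55
NOK 36,739,843.55 ÷ 11.09 = USD 3,312,880.39
USD 3,312,880.39 ÷ 1.105 = EUR 2,998,081.80
Profit = EUR 2,998,081.80 − EUR 2,912,000.00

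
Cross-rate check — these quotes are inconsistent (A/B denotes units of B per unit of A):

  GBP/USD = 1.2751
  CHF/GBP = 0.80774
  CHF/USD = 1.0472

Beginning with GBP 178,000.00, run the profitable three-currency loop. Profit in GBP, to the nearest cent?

Profit: GBP 2,981.34

Profitable loop is GBP → CHF → USD → GBP:
GBP 178,000.00 ÷ 0.80774 = CHF 220,367.94
CHF 220,367.94 × 1.0472 = USD 230,769.31
USD 230,769.31 ÷ 1.2751 = GBP 180,981.34
Profit = GBP 180,981.34 − GBP 178,000.00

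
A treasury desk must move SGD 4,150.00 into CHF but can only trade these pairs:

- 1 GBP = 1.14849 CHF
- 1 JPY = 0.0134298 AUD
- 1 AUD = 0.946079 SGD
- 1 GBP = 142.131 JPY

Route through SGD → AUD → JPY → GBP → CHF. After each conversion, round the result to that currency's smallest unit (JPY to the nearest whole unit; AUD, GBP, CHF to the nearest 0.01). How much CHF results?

CHF 2,639.31

SGD 4,150.00 ÷ 0.946079 = AUD 4,386.53
AUD 4,386.53 ÷ 0.0134298 = JPY 326,627
JPY 326,627 ÷ 142.131 = GBP 2,298.07
GBP 2,298.07 × 1.14849 = CHF 2,639.31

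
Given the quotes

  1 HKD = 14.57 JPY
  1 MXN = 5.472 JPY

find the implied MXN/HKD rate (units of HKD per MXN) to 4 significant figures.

MXN/HKD = 0.3756

1 MXN × 5.472 = 5.472 JPY
5.472 JPY ÷ 14.57 = 0.375566 HKD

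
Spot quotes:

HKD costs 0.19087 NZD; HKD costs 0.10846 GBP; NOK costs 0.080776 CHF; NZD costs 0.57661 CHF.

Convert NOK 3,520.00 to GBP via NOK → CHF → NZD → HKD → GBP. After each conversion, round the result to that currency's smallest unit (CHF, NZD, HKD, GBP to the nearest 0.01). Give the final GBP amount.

NOK 3,520.00 × 0.080776 = CHF 284.33
CHF 284.33 ÷ 0.57661 = NZD 493.11
NZD 493.11 ÷ 0.19087 = HKD 2,583.49
HKD 2,583.49 × 0.10846 = GBP 280.21

GBP 280.21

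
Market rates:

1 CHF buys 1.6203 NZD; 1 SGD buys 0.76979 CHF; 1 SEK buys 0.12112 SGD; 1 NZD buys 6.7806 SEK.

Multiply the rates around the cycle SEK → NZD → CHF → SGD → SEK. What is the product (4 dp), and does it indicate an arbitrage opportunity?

0.9762 (arbitrage exists)

Around SEK → NZD → CHF → SGD → SEK: 1 ÷ 6.7806 ÷ 1.6203 ÷ 0.76979 ÷ 0.12112 = 0.976221
Product < 1; profitable direction is SEK → SGD → CHF → NZD → SEK.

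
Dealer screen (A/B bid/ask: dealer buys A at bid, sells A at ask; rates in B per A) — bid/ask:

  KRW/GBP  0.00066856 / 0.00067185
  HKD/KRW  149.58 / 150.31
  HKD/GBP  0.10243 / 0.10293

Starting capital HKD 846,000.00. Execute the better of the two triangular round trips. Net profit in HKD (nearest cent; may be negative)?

Best loop HKD → GBP → KRW → HKD:
HKD 846,000.00 × 0.10243 (sell HKD at bid) = GBP 86,655.78
GBP 86,655.78 ÷ 0.00067185 (buy KRW at ask) = KRW 128,980,844
KRW 128,980,844 ÷ 150.31 (buy HKD at ask) = HKD 858,098.89

Net profit: HKD 12,098.89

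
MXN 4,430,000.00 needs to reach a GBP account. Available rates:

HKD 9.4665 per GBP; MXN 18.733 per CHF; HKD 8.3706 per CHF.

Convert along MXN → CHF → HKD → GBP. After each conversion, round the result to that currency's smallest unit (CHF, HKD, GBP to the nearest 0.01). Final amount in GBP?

GBP 209,104.58

MXN 4,430,000.00 ÷ 18.733 = CHF 236,481.08
CHF 236,481.08 × 8.3706 = HKD 1,979,488.53
HKD 1,979,488.53 ÷ 9.4665 = GBP 209,104.58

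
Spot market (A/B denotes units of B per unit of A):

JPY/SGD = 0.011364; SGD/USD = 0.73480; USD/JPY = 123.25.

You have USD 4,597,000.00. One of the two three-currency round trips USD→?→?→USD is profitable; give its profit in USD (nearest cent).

Profit: USD 134,096.48

Profitable loop is USD → JPY → SGD → USD:
USD 4,597,000.00 × 123.25 = JPY 566,580,250
JPY 566,580,250 × 0.011364 = SGD 6,438,617.96
SGD 6,438,617.96 × 0.73480 = USD 4,731,096.48
Profit = USD 4,731,096.48 − USD 4,597,000.00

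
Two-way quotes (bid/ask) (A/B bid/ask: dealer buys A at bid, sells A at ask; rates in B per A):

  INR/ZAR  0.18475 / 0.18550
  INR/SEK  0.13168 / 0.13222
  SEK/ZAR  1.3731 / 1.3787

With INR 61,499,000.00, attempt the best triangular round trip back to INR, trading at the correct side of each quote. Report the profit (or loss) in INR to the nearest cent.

Best loop INR → ZAR → SEK → INR:
INR 61,499,000.00 × 0.18475 (sell INR at bid) = ZAR 11,361,940.25
ZAR 11,361,940.25 ÷ 1.3787 (buy SEK at ask) = SEK 8,241,053.35
SEK 8,241,053.35 ÷ 0.13222 (buy INR at ask) = INR 62,328,341.76

Net profit: INR 829,341.76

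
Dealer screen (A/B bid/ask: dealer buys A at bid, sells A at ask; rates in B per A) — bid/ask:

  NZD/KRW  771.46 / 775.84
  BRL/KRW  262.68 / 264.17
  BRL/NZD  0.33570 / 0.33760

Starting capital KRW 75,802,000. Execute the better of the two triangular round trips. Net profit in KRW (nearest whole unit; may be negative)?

Net profit: KRW 218,911

Best loop KRW → NZD → BRL → KRW:
KRW 75,802,000 ÷ 775.84 (buy NZD at ask) = NZD 97,703.13
NZD 97,703.13 ÷ 0.33760 (buy BRL at ask) = BRL 289,405.02
BRL 289,405.02 × 262.68 (sell BRL at bid) = KRW 76,020,911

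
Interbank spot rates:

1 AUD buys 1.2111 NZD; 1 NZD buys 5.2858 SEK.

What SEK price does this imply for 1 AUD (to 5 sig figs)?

1 AUD × 1.2111 = 1.2111 NZD
1.2111 NZD × 5.2858 = 6.40163 SEK

AUD/SEK = 6.4016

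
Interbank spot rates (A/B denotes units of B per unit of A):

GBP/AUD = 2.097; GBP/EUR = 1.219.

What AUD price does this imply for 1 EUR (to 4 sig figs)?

EUR/AUD = 1.720

1 EUR ÷ 1.219 = 0.820345 GBP
0.820345 GBP × 2.097 = 1.72026 AUD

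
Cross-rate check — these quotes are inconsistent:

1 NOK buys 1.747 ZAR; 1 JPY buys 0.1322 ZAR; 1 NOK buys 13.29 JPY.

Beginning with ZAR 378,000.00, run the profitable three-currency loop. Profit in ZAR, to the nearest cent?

Profitable loop is ZAR → NOK → JPY → ZAR:
ZAR 378,000.00 ÷ 1.747 = NOK 216,370.92
NOK 216,370.92 × 13.29 = JPY 2,875,570
JPY 2,875,570 × 0.1322 = ZAR 380,150.29
Profit = ZAR 380,150.29 − ZAR 378,000.00

Profit: ZAR 2,150.29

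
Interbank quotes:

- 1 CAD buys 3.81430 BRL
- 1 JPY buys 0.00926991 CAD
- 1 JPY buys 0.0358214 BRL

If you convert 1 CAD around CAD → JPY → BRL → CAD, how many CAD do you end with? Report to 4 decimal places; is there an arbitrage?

Around CAD → JPY → BRL → CAD: 1 ÷ 0.00926991 × 0.0358214 ÷ 3.81430 = 1.013100
Product > 1; profitable direction is CAD → JPY → BRL → CAD.

1.0131 (arbitrage exists)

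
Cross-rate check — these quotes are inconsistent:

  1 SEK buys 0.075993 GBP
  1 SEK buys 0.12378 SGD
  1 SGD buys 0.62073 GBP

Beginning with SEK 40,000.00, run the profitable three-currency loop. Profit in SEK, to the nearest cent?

Profitable loop is SEK → SGD → GBP → SEK:
SEK 40,000.00 × 0.12378 = SGD 4,951.20
SGD 4,951.20 × 0.62073 = GBP 3,073.36
GBP 3,073.36 ÷ 0.075993 = SEK 40,442.65
Profit = SEK 40,442.65 − SEK 40,000.00

Profit: SEK 442.65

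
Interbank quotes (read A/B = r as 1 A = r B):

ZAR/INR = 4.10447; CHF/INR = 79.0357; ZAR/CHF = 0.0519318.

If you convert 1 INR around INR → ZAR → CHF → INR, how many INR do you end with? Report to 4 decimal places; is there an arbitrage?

1.0000 (no arbitrage)

Around INR → ZAR → CHF → INR: 1 ÷ 4.10447 × 0.0519318 × 79.0357 = 0.999999
Product ≈ 1 (deviation 0.000%, within rounding noise).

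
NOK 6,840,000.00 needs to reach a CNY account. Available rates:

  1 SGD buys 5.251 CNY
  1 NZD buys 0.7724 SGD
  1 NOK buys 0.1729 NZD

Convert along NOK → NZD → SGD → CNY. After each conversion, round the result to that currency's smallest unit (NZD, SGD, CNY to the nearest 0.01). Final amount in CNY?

NOK 6,840,000.00 × 0.1729 = NZD 1,182,636.00
NZD 1,182,636.00 × 0.7724 = SGD 913,468.05
SGD 913,468.05 × 5.251 = CNY 4,796,620.73

CNY 4,796,620.73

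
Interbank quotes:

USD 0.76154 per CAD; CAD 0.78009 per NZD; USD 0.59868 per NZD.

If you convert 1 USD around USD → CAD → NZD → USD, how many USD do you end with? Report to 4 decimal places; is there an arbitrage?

1.0078 (arbitrage exists)

Around USD → CAD → NZD → USD: 1 ÷ 0.76154 ÷ 0.78009 × 0.59868 = 1.007760
Product > 1; profitable direction is USD → CAD → NZD → USD.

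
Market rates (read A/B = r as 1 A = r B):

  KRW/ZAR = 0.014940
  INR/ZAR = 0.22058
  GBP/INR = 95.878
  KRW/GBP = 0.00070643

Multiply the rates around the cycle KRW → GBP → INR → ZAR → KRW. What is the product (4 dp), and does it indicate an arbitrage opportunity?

Around KRW → GBP → INR → ZAR → KRW: 1 × 0.00070643 × 95.878 × 0.22058 ÷ 0.014940 = 1.000008
Product ≈ 1 (deviation 0.001%, within rounding noise).

1.0000 (no arbitrage)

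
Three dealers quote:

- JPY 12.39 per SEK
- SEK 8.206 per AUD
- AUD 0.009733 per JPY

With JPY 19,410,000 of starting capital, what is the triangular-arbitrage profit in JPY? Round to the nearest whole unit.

Profitable loop is JPY → SEK → AUD → JPY:
JPY 19,410,000 ÷ 12.39 = SEK 1,566,585.96
SEK 1,566,585.96 ÷ 8.206 = AUD 190,907.38
AUD 190,907.38 ÷ 0.009733 = JPY 19,614,444
Profit = JPY 19,614,444 − JPY 19,410,000

Profit: JPY 204,444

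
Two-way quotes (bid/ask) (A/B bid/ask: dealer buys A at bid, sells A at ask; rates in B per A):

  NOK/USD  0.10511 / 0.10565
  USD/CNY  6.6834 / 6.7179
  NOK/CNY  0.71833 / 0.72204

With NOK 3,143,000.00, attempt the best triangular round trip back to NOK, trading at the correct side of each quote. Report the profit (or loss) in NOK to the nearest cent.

Best loop NOK → CNY → USD → NOK:
NOK 3,143,000.00 × 0.71833 (sell NOK at bid) = CNY 2,257,711.19
CNY 2,257,711.19 ÷ 6.7179 (buy USD at ask) = USD 336,073.95
USD 336,073.95 ÷ 0.10565 (buy NOK at ask) = NOK 3,181,012.31

Net profit: NOK 38,012.31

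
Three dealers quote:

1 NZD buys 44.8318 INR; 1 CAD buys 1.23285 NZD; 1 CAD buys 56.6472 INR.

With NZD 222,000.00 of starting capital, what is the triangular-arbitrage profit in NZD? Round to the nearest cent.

Profit: NZD 5,528.08

Profitable loop is NZD → CAD → INR → NZD:
NZD 222,000.00 ÷ 1.23285 = CAD 180,070.57
CAD 180,070.57 × 56.6472 = INR 10,200,493.49
INR 10,200,493.49 ÷ 44.8318 = NZD 227,528.08
Profit = NZD 227,528.08 − NZD 222,000.00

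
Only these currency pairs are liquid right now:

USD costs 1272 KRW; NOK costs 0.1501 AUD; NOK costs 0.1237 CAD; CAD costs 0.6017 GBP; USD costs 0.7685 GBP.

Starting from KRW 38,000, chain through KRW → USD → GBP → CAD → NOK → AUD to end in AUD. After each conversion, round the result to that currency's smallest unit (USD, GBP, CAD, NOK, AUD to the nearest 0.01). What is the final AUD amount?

KRW 38,000 ÷ 1272 = USD 29.87
USD 29.87 × 0.7685 = GBP 22.96
GBP 22.96 ÷ 0.6017 = CAD 38.16
CAD 38.16 ÷ 0.1237 = NOK 308.49
NOK 308.49 × 0.1501 = AUD 46.30

AUD 46.30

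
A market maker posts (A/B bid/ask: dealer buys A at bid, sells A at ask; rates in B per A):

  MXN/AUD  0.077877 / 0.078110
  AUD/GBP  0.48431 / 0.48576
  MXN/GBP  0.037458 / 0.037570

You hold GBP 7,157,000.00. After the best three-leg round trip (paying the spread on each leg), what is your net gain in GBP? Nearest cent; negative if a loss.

Net profit: GBP 27,928.85

Best loop GBP → MXN → AUD → GBP:
GBP 7,157,000.00 ÷ 0.037570 (buy MXN at ask) = MXN 190,497,737.56
MXN 190,497,737.56 × 0.077877 (sell MXN at bid) = AUD 14,835,392.31
AUD 14,835,392.31 × 0.48431 (sell AUD at bid) = GBP 7,184,928.85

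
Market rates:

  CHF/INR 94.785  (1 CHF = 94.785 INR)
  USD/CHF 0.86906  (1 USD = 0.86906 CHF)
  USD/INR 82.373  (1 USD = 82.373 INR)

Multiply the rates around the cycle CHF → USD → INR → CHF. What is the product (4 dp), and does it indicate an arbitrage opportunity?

1.0000 (no arbitrage)

Around CHF → USD → INR → CHF: 1 ÷ 0.86906 × 82.373 ÷ 94.785 = 0.999990
Product ≈ 1 (deviation 0.001%, within rounding noise).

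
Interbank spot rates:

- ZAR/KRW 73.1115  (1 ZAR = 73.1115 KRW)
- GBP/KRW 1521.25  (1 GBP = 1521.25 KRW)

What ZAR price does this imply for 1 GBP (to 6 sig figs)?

1 GBP × 1521.25 = 1521.25 KRW
1521.25 KRW ÷ 73.1115 = 20.8073 ZAR

GBP/ZAR = 20.8073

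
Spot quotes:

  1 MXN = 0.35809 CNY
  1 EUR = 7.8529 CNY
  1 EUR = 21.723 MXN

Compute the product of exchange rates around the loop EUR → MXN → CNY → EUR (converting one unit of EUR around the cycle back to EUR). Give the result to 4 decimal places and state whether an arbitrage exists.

Around EUR → MXN → CNY → EUR: 1 × 21.723 × 0.35809 ÷ 7.8529 = 0.990563
Product < 1; profitable direction is EUR → CNY → MXN → EUR.

0.9906 (arbitrage exists)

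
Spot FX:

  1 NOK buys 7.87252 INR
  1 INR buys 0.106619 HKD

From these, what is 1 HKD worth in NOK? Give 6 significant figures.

HKD/NOK = 1.19138

1 HKD ÷ 0.106619 = 9.37919 INR
9.37919 INR ÷ 7.87252 = 1.19138 NOK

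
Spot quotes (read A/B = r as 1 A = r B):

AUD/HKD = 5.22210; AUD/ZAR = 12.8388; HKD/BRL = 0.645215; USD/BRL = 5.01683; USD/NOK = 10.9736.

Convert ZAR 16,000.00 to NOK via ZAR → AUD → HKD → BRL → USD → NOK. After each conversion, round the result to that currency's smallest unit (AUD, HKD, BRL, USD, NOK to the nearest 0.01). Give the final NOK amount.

NOK 9,184.68

ZAR 16,000.00 ÷ 12.8388 = AUD 1,246.22
AUD 1,246.22 × 5.22210 = HKD 6,507.89
HKD 6,507.89 × 0.645215 = BRL 4,198.99
BRL 4,198.99 ÷ 5.01683 = USD 836.98
USD 836.98 × 10.9736 = NOK 9,184.68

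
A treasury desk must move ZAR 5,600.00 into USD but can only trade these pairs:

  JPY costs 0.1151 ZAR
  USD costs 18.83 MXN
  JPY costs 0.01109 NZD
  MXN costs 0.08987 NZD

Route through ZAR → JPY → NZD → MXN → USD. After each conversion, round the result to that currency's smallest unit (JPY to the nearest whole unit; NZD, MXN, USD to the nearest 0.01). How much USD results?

USD 318.84

ZAR 5,600.00 ÷ 0.1151 = JPY 48,653
JPY 48,653 × 0.01109 = NZD 539.56
NZD 539.56 ÷ 0.08987 = MXN 6,003.78
MXN 6,003.78 ÷ 18.83 = USD 318.84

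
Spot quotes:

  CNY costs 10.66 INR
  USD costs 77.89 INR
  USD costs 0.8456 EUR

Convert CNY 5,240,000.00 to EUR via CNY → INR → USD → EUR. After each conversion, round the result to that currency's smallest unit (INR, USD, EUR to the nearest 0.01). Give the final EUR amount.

CNY 5,240,000.00 × 10.66 = INR 55,858,400.00
INR 55,858,400.00 ÷ 77.89 = USD 717,144.69
USD 717,144.69 × 0.8456 = EUR 606,417.55

EUR 606,417.55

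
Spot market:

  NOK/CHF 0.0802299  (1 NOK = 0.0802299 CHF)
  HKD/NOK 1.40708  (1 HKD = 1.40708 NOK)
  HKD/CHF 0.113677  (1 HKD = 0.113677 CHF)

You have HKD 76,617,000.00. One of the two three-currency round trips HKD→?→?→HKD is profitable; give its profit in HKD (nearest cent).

Profitable loop is HKD → CHF → NOK → HKD:
HKD 76,617,000.00 × 0.113677 = CHF 8,709,590.71
CHF 8,709,590.71 ÷ 0.0802299 = NOK 108,557,915.55
NOK 108,557,915.55 ÷ 1.40708 = HKD 77,151,203.59
Profit = HKD 77,151,203.59 − HKD 76,617,000.00

Profit: HKD 534,203.59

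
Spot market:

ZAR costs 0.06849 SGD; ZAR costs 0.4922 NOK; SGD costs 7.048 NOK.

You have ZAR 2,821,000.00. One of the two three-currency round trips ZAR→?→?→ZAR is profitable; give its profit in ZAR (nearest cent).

Profitable loop is ZAR → NOK → SGD → ZAR:
ZAR 2,821,000.00 × 0.4922 = NOK 1,388,496.20
NOK 1,388,496.20 ÷ 7.048 = SGD 197,005.70
SGD 197,005.70 ÷ 0.06849 = ZAR 2,876,415.59
Profit = ZAR 2,876,415.59 − ZAR 2,821,000.00

Profit: ZAR 55,415.59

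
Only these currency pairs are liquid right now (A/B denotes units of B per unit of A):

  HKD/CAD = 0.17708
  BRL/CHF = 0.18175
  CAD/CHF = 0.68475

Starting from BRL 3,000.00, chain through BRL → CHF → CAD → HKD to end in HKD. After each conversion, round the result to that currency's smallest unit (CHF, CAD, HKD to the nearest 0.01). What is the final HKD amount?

BRL 3,000.00 × 0.18175 = CHF 545.25
CHF 545.25 ÷ 0.68475 = CAD 796.28
CAD 796.28 ÷ 0.17708 = HKD 4,496.72

HKD 4,496.72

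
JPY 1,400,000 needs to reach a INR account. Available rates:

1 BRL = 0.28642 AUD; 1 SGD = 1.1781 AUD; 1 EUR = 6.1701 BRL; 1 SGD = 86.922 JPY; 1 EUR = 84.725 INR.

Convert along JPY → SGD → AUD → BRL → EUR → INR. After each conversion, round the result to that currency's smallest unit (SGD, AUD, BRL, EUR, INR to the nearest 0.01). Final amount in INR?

INR 909,696.56

JPY 1,400,000 ÷ 86.922 = SGD 16,106.39
SGD 16,106.39 × 1.1781 = AUD 18,974.94
AUD 18,974.94 ÷ 0.28642 = BRL 66,248.66
BRL 66,248.66 ÷ 6.1701 = EUR 10,737.05
EUR 10,737.05 × 84.725 = INR 909,696.56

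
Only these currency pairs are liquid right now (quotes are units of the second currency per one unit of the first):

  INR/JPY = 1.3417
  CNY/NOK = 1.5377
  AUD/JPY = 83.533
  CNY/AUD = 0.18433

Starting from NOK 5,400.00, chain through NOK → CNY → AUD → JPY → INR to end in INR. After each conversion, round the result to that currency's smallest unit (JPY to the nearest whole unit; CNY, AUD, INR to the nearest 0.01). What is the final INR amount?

NOK 5,400.00 ÷ 1.5377 = CNY 3,511.74
CNY 3,511.74 × 0.18433 = AUD 647.32
AUD 647.32 × 83.533 = JPY 54,073
JPY 54,073 ÷ 1.3417 = INR 40,301.86

INR 40,301.86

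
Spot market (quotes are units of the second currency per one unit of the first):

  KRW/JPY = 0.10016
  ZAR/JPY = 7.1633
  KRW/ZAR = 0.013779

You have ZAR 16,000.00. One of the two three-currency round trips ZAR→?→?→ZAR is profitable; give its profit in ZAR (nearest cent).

Profitable loop is ZAR → KRW → JPY → ZAR:
ZAR 16,000.00 ÷ 0.013779 = KRW 1,161,187
KRW 1,161,187 × 0.10016 = JPY 116,305
JPY 116,305 ÷ 7.1633 = ZAR 16,236.17
Profit = ZAR 16,236.17 − ZAR 16,000.00

Profit: ZAR 236.17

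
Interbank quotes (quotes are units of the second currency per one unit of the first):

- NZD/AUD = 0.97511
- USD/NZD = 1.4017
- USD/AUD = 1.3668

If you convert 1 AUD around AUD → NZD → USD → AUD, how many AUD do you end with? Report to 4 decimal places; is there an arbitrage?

1.0000 (no arbitrage)

Around AUD → NZD → USD → AUD: 1 ÷ 0.97511 ÷ 1.4017 × 1.3668 = 0.999991
Product ≈ 1 (deviation 0.001%, within rounding noise).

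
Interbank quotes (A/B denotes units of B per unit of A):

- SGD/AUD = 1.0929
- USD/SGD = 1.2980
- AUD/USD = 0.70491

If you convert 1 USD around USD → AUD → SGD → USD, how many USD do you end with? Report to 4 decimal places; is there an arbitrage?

Around USD → AUD → SGD → USD: 1 ÷ 0.70491 ÷ 1.0929 ÷ 1.2980 = 1.000026
Product ≈ 1 (deviation 0.003%, within rounding noise).

1.0000 (no arbitrage)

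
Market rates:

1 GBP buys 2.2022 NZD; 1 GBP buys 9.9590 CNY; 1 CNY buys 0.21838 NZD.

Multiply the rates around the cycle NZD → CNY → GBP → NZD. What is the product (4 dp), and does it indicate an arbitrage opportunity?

1.0126 (arbitrage exists)

Around NZD → CNY → GBP → NZD: 1 ÷ 0.21838 ÷ 9.9590 × 2.2022 = 1.012577
Product > 1; profitable direction is NZD → CNY → GBP → NZD.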